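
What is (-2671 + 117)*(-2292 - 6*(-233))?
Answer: 2283276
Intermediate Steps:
(-2671 + 117)*(-2292 - 6*(-233)) = -2554*(-2292 + 1398) = -2554*(-894) = 2283276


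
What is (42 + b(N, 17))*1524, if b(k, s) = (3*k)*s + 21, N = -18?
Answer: -1303020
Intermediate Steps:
b(k, s) = 21 + 3*k*s (b(k, s) = 3*k*s + 21 = 21 + 3*k*s)
(42 + b(N, 17))*1524 = (42 + (21 + 3*(-18)*17))*1524 = (42 + (21 - 918))*1524 = (42 - 897)*1524 = -855*1524 = -1303020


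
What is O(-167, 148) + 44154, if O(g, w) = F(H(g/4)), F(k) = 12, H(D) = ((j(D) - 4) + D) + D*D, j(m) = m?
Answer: 44166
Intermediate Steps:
H(D) = -4 + D² + 2*D (H(D) = ((D - 4) + D) + D*D = ((-4 + D) + D) + D² = (-4 + 2*D) + D² = -4 + D² + 2*D)
O(g, w) = 12
O(-167, 148) + 44154 = 12 + 44154 = 44166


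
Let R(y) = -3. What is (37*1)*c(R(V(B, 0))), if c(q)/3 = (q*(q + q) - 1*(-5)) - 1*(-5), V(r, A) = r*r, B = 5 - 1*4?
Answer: 3108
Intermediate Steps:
B = 1 (B = 5 - 4 = 1)
V(r, A) = r²
c(q) = 30 + 6*q² (c(q) = 3*((q*(q + q) - 1*(-5)) - 1*(-5)) = 3*((q*(2*q) + 5) + 5) = 3*((2*q² + 5) + 5) = 3*((5 + 2*q²) + 5) = 3*(10 + 2*q²) = 30 + 6*q²)
(37*1)*c(R(V(B, 0))) = (37*1)*(30 + 6*(-3)²) = 37*(30 + 6*9) = 37*(30 + 54) = 37*84 = 3108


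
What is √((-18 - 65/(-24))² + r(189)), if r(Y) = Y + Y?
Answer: √352417/24 ≈ 24.735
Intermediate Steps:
r(Y) = 2*Y
√((-18 - 65/(-24))² + r(189)) = √((-18 - 65/(-24))² + 2*189) = √((-18 - 65*(-1/24))² + 378) = √((-18 + 65/24)² + 378) = √((-367/24)² + 378) = √(134689/576 + 378) = √(352417/576) = √352417/24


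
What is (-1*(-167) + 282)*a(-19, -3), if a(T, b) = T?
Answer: -8531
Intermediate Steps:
(-1*(-167) + 282)*a(-19, -3) = (-1*(-167) + 282)*(-19) = (167 + 282)*(-19) = 449*(-19) = -8531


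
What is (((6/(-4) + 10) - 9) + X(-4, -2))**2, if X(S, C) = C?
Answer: 25/4 ≈ 6.2500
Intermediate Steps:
(((6/(-4) + 10) - 9) + X(-4, -2))**2 = (((6/(-4) + 10) - 9) - 2)**2 = (((6*(-1/4) + 10) - 9) - 2)**2 = (((-3/2 + 10) - 9) - 2)**2 = ((17/2 - 9) - 2)**2 = (-1/2 - 2)**2 = (-5/2)**2 = 25/4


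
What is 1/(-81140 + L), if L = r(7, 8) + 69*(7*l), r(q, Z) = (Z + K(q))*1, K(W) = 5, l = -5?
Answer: -1/83542 ≈ -1.1970e-5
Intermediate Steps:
r(q, Z) = 5 + Z (r(q, Z) = (Z + 5)*1 = (5 + Z)*1 = 5 + Z)
L = -2402 (L = (5 + 8) + 69*(7*(-5)) = 13 + 69*(-35) = 13 - 2415 = -2402)
1/(-81140 + L) = 1/(-81140 - 2402) = 1/(-83542) = -1/83542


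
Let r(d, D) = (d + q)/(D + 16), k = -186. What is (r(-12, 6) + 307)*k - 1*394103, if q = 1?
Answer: -451112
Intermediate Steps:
r(d, D) = (1 + d)/(16 + D) (r(d, D) = (d + 1)/(D + 16) = (1 + d)/(16 + D))
(r(-12, 6) + 307)*k - 1*394103 = ((1 - 12)/(16 + 6) + 307)*(-186) - 1*394103 = (-11/22 + 307)*(-186) - 394103 = ((1/22)*(-11) + 307)*(-186) - 394103 = (-½ + 307)*(-186) - 394103 = (613/2)*(-186) - 394103 = -57009 - 394103 = -451112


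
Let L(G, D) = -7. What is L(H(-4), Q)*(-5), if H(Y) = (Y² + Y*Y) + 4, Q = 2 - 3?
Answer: 35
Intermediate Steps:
Q = -1
H(Y) = 4 + 2*Y² (H(Y) = (Y² + Y²) + 4 = 2*Y² + 4 = 4 + 2*Y²)
L(H(-4), Q)*(-5) = -7*(-5) = 35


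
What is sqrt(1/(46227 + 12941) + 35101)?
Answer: sqrt(4153711938)/344 ≈ 187.35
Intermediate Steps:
sqrt(1/(46227 + 12941) + 35101) = sqrt(1/59168 + 35101) = sqrt(2076855969/59168) = sqrt(4153711938)/344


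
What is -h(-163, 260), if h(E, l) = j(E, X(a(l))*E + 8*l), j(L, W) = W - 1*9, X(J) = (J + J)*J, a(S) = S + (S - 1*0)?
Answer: 88148329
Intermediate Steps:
a(S) = 2*S (a(S) = S + (S + 0) = S + S = 2*S)
X(J) = 2*J**2 (X(J) = (2*J)*J = 2*J**2)
j(L, W) = -9 + W (j(L, W) = W - 9 = -9 + W)
h(E, l) = -9 + 8*l + 8*E*l**2 (h(E, l) = -9 + ((2*(2*l)**2)*E + 8*l) = -9 + ((2*(4*l**2))*E + 8*l) = -9 + ((8*l**2)*E + 8*l) = -9 + (8*E*l**2 + 8*l) = -9 + (8*l + 8*E*l**2) = -9 + 8*l + 8*E*l**2)
-h(-163, 260) = -(-9 + 8*260 + 8*(-163)*260**2) = -(-9 + 2080 + 8*(-163)*67600) = -(-9 + 2080 - 88150400) = -1*(-88148329) = 88148329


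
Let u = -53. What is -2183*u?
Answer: 115699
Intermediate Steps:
-2183*u = -2183*(-53) = -1*(-115699) = 115699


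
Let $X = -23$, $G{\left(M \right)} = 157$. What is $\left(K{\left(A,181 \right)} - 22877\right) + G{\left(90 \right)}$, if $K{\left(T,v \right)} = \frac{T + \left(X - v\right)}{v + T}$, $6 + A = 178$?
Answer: $- \frac{8020192}{353} \approx -22720.0$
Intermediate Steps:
$A = 172$ ($A = -6 + 178 = 172$)
$K{\left(T,v \right)} = \frac{-23 + T - v}{T + v}$ ($K{\left(T,v \right)} = \frac{T - \left(23 + v\right)}{v + T} = \frac{-23 + T - v}{T + v}$)
$\left(K{\left(A,181 \right)} - 22877\right) + G{\left(90 \right)} = \left(\frac{-23 + 172 - 181}{172 + 181} - 22877\right) + 157 = \left(\frac{-23 + 172 - 181}{353} - 22877\right) + 157 = \left(\frac{1}{353} \left(-32\right) - 22877\right) + 157 = \left(- \frac{32}{353} - 22877\right) + 157 = - \frac{8075613}{353} + 157 = - \frac{8020192}{353}$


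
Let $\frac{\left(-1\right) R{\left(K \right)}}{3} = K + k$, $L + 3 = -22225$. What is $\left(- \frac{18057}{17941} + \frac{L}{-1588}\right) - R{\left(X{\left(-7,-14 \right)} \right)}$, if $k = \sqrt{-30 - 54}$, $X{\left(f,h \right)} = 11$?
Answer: $\frac{327574549}{7122577} + 6 i \sqrt{21} \approx 45.991 + 27.495 i$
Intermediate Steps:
$L = -22228$ ($L = -3 - 22225 = -22228$)
$k = 2 i \sqrt{21}$ ($k = \sqrt{-84} = 2 i \sqrt{21} \approx 9.1651 i$)
$R{\left(K \right)} = - 3 K - 6 i \sqrt{21}$ ($R{\left(K \right)} = - 3 \left(K + 2 i \sqrt{21}\right) = - 3 K - 6 i \sqrt{21}$)
$\left(- \frac{18057}{17941} + \frac{L}{-1588}\right) - R{\left(X{\left(-7,-14 \right)} \right)} = \left(- \frac{18057}{17941} - \frac{22228}{-1588}\right) - \left(\left(-3\right) 11 - 6 i \sqrt{21}\right) = \left(\left(-18057\right) \frac{1}{17941} - - \frac{5557}{397}\right) - \left(-33 - 6 i \sqrt{21}\right) = \left(- \frac{18057}{17941} + \frac{5557}{397}\right) + \left(33 + 6 i \sqrt{21}\right) = \frac{92529508}{7122577} + \left(33 + 6 i \sqrt{21}\right) = \frac{327574549}{7122577} + 6 i \sqrt{21}$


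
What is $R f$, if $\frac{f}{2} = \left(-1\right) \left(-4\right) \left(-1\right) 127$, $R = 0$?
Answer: $0$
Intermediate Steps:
$f = -1016$ ($f = 2 \left(-1\right) \left(-4\right) \left(-1\right) 127 = 2 \cdot 4 \left(-1\right) 127 = 2 \left(\left(-4\right) 127\right) = 2 \left(-508\right) = -1016$)
$R f = 0 \left(-1016\right) = 0$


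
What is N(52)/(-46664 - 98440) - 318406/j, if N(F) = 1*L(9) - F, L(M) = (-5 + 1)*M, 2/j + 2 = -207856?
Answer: 600215752302023/18138 ≈ 3.3092e+10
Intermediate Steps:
j = -1/103929 (j = 2/(-2 - 207856) = 2/(-207858) = 2*(-1/207858) = -1/103929 ≈ -9.6220e-6)
L(M) = -4*M
N(F) = -36 - F (N(F) = 1*(-4*9) - F = 1*(-36) - F = -36 - F)
N(52)/(-46664 - 98440) - 318406/j = (-36 - 1*52)/(-46664 - 98440) - 318406/(-1/103929) = (-36 - 52)/(-145104) - 318406*(-103929) = -88*(-1/145104) + 33091617174 = 11/18138 + 33091617174 = 600215752302023/18138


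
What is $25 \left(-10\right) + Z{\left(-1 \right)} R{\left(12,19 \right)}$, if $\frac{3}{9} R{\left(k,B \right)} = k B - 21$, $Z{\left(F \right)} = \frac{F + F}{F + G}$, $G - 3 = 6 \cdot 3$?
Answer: $- \frac{3121}{10} \approx -312.1$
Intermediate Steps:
$G = 21$ ($G = 3 + 6 \cdot 3 = 3 + 18 = 21$)
$Z{\left(F \right)} = \frac{2 F}{21 + F}$ ($Z{\left(F \right)} = \frac{F + F}{F + 21} = \frac{2 F}{21 + F}$)
$R{\left(k,B \right)} = -63 + 3 B k$ ($R{\left(k,B \right)} = 3 \left(k B - 21\right) = 3 \left(B k - 21\right) = 3 \left(-21 + B k\right) = -63 + 3 B k$)
$25 \left(-10\right) + Z{\left(-1 \right)} R{\left(12,19 \right)} = 25 \left(-10\right) + 2 \left(-1\right) \frac{1}{21 - 1} \left(-63 + 3 \cdot 19 \cdot 12\right) = -250 + 2 \left(-1\right) \frac{1}{20} \left(-63 + 684\right) = -250 + 2 \left(-1\right) \frac{1}{20} \cdot 621 = -250 - \frac{621}{10} = - \frac{3121}{10}$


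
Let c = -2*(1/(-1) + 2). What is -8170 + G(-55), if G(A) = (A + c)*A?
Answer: -5035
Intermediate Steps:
c = -2 (c = -2*(-1 + 2) = -2*1 = -2)
G(A) = A*(-2 + A) (G(A) = (A - 2)*A = (-2 + A)*A = A*(-2 + A))
-8170 + G(-55) = -8170 - 55*(-2 - 55) = -8170 - 55*(-57) = -8170 + 3135 = -5035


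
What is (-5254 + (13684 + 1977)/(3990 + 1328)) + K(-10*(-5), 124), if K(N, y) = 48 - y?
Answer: -28329279/5318 ≈ -5327.1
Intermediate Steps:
(-5254 + (13684 + 1977)/(3990 + 1328)) + K(-10*(-5), 124) = (-5254 + (13684 + 1977)/(3990 + 1328)) + (48 - 1*124) = (-5254 + 15661/5318) + (48 - 124) = (-5254 + 15661*(1/5318)) - 76 = (-5254 + 15661/5318) - 76 = -27925111/5318 - 76 = -28329279/5318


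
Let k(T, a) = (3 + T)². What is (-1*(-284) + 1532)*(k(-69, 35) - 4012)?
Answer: 624704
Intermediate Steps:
(-1*(-284) + 1532)*(k(-69, 35) - 4012) = (-1*(-284) + 1532)*((3 - 69)² - 4012) = (284 + 1532)*((-66)² - 4012) = 1816*(4356 - 4012) = 1816*344 = 624704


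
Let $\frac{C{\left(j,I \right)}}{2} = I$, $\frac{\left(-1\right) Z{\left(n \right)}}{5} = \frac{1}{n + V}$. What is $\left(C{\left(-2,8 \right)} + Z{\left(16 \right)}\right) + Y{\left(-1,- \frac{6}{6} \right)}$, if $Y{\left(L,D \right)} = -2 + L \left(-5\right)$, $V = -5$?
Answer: $\frac{204}{11} \approx 18.545$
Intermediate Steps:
$Z{\left(n \right)} = - \frac{5}{-5 + n}$ ($Z{\left(n \right)} = - \frac{5}{n - 5} = - \frac{5}{-5 + n}$)
$C{\left(j,I \right)} = 2 I$
$Y{\left(L,D \right)} = -2 - 5 L$
$\left(C{\left(-2,8 \right)} + Z{\left(16 \right)}\right) + Y{\left(-1,- \frac{6}{6} \right)} = \left(2 \cdot 8 - \frac{5}{-5 + 16}\right) - -3 = \left(16 - \frac{5}{11}\right) + \left(-2 + 5\right) = \left(16 - \frac{5}{11}\right) + 3 = \frac{171}{11} + 3 = \frac{204}{11}$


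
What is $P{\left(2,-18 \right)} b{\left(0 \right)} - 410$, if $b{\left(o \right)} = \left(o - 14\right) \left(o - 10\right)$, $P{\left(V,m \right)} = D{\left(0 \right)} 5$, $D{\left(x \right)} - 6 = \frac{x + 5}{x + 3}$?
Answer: $\frac{14870}{3} \approx 4956.7$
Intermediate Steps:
$D{\left(x \right)} = 6 + \frac{5 + x}{3 + x}$ ($D{\left(x \right)} = 6 + \frac{x + 5}{x + 3} = 6 + \frac{5 + x}{3 + x}$)
$P{\left(V,m \right)} = \frac{115}{3}$ ($P{\left(V,m \right)} = \frac{23 + 7 \cdot 0}{3 + 0} \cdot 5 = \frac{23 + 0}{3} \cdot 5 = \frac{1}{3} \cdot 23 \cdot 5 = \frac{23}{3} \cdot 5 = \frac{115}{3}$)
$b{\left(o \right)} = \left(-14 + o\right) \left(-10 + o\right)$
$P{\left(2,-18 \right)} b{\left(0 \right)} - 410 = \frac{115 \left(140 + 0^{2} - 0\right)}{3} - 410 = \frac{115 \left(140 + 0 + 0\right)}{3} - 410 = \frac{115}{3} \cdot 140 - 410 = \frac{16100}{3} - 410 = \frac{14870}{3}$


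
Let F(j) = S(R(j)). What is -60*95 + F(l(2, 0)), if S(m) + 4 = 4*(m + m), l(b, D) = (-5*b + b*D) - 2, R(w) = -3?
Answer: -5728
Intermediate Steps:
l(b, D) = -2 - 5*b + D*b (l(b, D) = (-5*b + D*b) - 2 = -2 - 5*b + D*b)
S(m) = -4 + 8*m (S(m) = -4 + 4*(m + m) = -4 + 4*(2*m) = -4 + 8*m)
F(j) = -28 (F(j) = -4 + 8*(-3) = -4 - 24 = -28)
-60*95 + F(l(2, 0)) = -60*95 - 28 = -5700 - 28 = -5728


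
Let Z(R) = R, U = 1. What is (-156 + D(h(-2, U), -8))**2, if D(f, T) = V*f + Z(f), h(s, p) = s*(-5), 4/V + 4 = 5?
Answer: 11236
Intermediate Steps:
V = 4 (V = 4/(-4 + 5) = 4/1 = 4*1 = 4)
h(s, p) = -5*s
D(f, T) = 5*f (D(f, T) = 4*f + f = 5*f)
(-156 + D(h(-2, U), -8))**2 = (-156 + 5*(-5*(-2)))**2 = (-156 + 5*10)**2 = (-156 + 50)**2 = (-106)**2 = 11236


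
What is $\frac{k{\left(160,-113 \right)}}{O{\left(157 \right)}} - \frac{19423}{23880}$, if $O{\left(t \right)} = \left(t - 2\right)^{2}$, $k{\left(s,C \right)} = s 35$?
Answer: $- \frac{13316383}{22948680} \approx -0.58027$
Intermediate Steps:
$k{\left(s,C \right)} = 35 s$
$O{\left(t \right)} = \left(-2 + t\right)^{2}$
$\frac{k{\left(160,-113 \right)}}{O{\left(157 \right)}} - \frac{19423}{23880} = \frac{35 \cdot 160}{\left(-2 + 157\right)^{2}} - \frac{19423}{23880} = \frac{5600}{155^{2}} - \frac{19423}{23880} = \frac{5600}{24025} - \frac{19423}{23880} = 5600 \cdot \frac{1}{24025} - \frac{19423}{23880} = \frac{224}{961} - \frac{19423}{23880} = - \frac{13316383}{22948680}$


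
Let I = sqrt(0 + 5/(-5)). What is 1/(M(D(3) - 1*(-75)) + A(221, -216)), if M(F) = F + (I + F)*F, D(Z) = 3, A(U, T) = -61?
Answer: 6101/37228285 - 78*I/37228285 ≈ 0.00016388 - 2.0952e-6*I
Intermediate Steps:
I
M(F) = F + F*(I + F) (M(F) = F + (I + F)*F = F + F*(I + F))
1/(M(D(3) - 1*(-75)) + A(221, -216)) = 1/((3 - 1*(-75))*(1 + I + (3 - 1*(-75))) - 61) = 1/((3 + 75)*(1 + I + (3 + 75)) - 61) = 1/(78*(1 + I + 78) - 61) = 1/(78*(79 + I) - 61) = 1/((6162 + 78*I) - 61) = 1/(6101 + 78*I) = (6101 - 78*I)/37228285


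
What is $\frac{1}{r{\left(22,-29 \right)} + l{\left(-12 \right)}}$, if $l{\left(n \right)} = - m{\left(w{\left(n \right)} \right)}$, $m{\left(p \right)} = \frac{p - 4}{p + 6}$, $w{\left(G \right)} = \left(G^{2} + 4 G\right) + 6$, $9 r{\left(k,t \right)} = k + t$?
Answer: $- \frac{54}{91} \approx -0.59341$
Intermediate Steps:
$r{\left(k,t \right)} = \frac{k}{9} + \frac{t}{9}$ ($r{\left(k,t \right)} = \frac{k + t}{9} = \frac{k}{9} + \frac{t}{9}$)
$w{\left(G \right)} = 6 + G^{2} + 4 G$
$m{\left(p \right)} = \frac{-4 + p}{6 + p}$
$l{\left(n \right)} = - \frac{2 + n^{2} + 4 n}{12 + n^{2} + 4 n}$ ($l{\left(n \right)} = - \frac{-4 + \left(6 + n^{2} + 4 n\right)}{6 + \left(6 + n^{2} + 4 n\right)} = - \frac{2 + n^{2} + 4 n}{12 + n^{2} + 4 n}$)
$\frac{1}{r{\left(22,-29 \right)} + l{\left(-12 \right)}} = \frac{1}{\left(\frac{1}{9} \cdot 22 + \frac{1}{9} \left(-29\right)\right) + \frac{-2 - \left(-12\right)^{2} - -48}{12 + \left(-12\right)^{2} + 4 \left(-12\right)}} = \frac{1}{\left(\frac{22}{9} - \frac{29}{9}\right) + \frac{-2 - 144 + 48}{12 + 144 - 48}} = \frac{1}{- \frac{7}{9} + \frac{-2 - 144 + 48}{108}} = \frac{1}{- \frac{7}{9} + \frac{1}{108} \left(-98\right)} = \frac{1}{- \frac{7}{9} - \frac{49}{54}} = \frac{1}{- \frac{91}{54}} = - \frac{54}{91}$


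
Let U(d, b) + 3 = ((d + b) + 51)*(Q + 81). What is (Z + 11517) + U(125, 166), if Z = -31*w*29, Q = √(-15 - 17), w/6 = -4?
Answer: 60792 + 1368*I*√2 ≈ 60792.0 + 1934.6*I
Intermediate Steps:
w = -24 (w = 6*(-4) = -24)
Q = 4*I*√2 (Q = √(-32) = 4*I*√2 ≈ 5.6569*I)
U(d, b) = -3 + (81 + 4*I*√2)*(51 + b + d) (U(d, b) = -3 + ((d + b) + 51)*(4*I*√2 + 81) = -3 + ((b + d) + 51)*(81 + 4*I*√2) = -3 + (51 + b + d)*(81 + 4*I*√2) = -3 + (81 + 4*I*√2)*(51 + b + d))
Z = 21576 (Z = -31*(-24)*29 = 744*29 = 21576)
(Z + 11517) + U(125, 166) = (21576 + 11517) + (4128 + 81*166 + 81*125 + 204*I*√2 + 4*I*166*√2 + 4*I*125*√2) = 33093 + (4128 + 13446 + 10125 + 204*I*√2 + 664*I*√2 + 500*I*√2) = 33093 + (27699 + 1368*I*√2) = 60792 + 1368*I*√2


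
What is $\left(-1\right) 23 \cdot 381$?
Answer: $-8763$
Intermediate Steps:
$\left(-1\right) 23 \cdot 381 = \left(-23\right) 381 = -8763$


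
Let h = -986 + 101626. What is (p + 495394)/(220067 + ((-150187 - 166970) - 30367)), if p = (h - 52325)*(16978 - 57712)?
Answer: 1967567816/127457 ≈ 15437.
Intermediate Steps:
h = 100640
p = -1968063210 (p = (100640 - 52325)*(16978 - 57712) = 48315*(-40734) = -1968063210)
(p + 495394)/(220067 + ((-150187 - 166970) - 30367)) = (-1968063210 + 495394)/(220067 + ((-150187 - 166970) - 30367)) = -1967567816/(220067 + (-317157 - 30367)) = -1967567816/(220067 - 347524) = -1967567816/(-127457) = -1967567816*(-1/127457) = 1967567816/127457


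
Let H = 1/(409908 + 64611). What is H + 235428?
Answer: 111715059133/474519 ≈ 2.3543e+5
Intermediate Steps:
H = 1/474519 ≈ 2.1074e-6
H + 235428 = 1/474519 + 235428 = 111715059133/474519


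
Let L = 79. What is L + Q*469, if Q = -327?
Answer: -153284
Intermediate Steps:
L + Q*469 = 79 - 327*469 = 79 - 153363 = -153284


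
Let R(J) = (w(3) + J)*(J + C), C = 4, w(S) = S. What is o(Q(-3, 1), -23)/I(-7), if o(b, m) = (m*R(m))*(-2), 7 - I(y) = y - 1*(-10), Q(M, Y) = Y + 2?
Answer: 4370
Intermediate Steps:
R(J) = (3 + J)*(4 + J) (R(J) = (3 + J)*(J + 4) = (3 + J)*(4 + J))
Q(M, Y) = 2 + Y
I(y) = -3 - y (I(y) = 7 - (y - 1*(-10)) = 7 - (y + 10) = 7 - (10 + y) = 7 + (-10 - y) = -3 - y)
o(b, m) = -2*m*(12 + m² + 7*m) (o(b, m) = (m*(12 + m² + 7*m))*(-2) = -2*m*(12 + m² + 7*m))
o(Q(-3, 1), -23)/I(-7) = (-2*(-23)*(12 + (-23)² + 7*(-23)))/(-3 - 1*(-7)) = (-2*(-23)*(12 + 529 - 161))/(-3 + 7) = -2*(-23)*380/4 = 17480*(¼) = 4370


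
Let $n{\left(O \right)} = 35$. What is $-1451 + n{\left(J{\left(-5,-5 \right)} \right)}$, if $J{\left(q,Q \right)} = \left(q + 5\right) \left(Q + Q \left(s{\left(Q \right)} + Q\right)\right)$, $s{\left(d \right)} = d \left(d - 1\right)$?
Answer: $-1416$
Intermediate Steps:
$s{\left(d \right)} = d \left(-1 + d\right)$
$J{\left(q,Q \right)} = \left(5 + q\right) \left(Q + Q \left(Q + Q \left(-1 + Q\right)\right)\right)$ ($J{\left(q,Q \right)} = \left(q + 5\right) \left(Q + Q \left(Q \left(-1 + Q\right) + Q\right)\right) = \left(5 + q\right) \left(Q + Q \left(Q + Q \left(-1 + Q\right)\right)\right)$)
$-1451 + n{\left(J{\left(-5,-5 \right)} \right)} = -1451 + 35 = -1416$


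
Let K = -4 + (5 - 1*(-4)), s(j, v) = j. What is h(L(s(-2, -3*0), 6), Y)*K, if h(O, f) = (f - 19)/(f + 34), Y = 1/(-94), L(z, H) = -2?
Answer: -1787/639 ≈ -2.7966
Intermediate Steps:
Y = -1/94 ≈ -0.010638
h(O, f) = (-19 + f)/(34 + f)
K = 5 (K = -4 + (5 + 4) = -4 + 9 = 5)
h(L(s(-2, -3*0), 6), Y)*K = ((-19 - 1/94)/(34 - 1/94))*5 = (-1787/94/(3195/94))*5 = ((94/3195)*(-1787/94))*5 = -1787/3195*5 = -1787/639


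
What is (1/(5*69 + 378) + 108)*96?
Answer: 2498720/241 ≈ 10368.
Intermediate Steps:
(1/(5*69 + 378) + 108)*96 = (1/(345 + 378) + 108)*96 = (1/723 + 108)*96 = (78085/723)*96 = 2498720/241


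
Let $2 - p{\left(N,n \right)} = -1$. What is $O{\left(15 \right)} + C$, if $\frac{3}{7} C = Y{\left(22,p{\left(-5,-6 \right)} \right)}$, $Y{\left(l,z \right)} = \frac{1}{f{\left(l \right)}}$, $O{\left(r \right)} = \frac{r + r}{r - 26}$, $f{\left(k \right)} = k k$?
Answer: $- \frac{3953}{1452} \approx -2.7225$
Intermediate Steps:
$p{\left(N,n \right)} = 3$ ($p{\left(N,n \right)} = 2 - -1 = 2 + 1 = 3$)
$f{\left(k \right)} = k^{2}$
$O{\left(r \right)} = \frac{2 r}{-26 + r}$
$Y{\left(l,z \right)} = \frac{1}{l^{2}}$
$C = \frac{7}{1452}$ ($C = \frac{7}{3 \cdot 484} = \frac{7}{3} \cdot \frac{1}{484} = \frac{7}{1452} \approx 0.0048209$)
$O{\left(15 \right)} + C = 2 \cdot 15 \frac{1}{-26 + 15} + \frac{7}{1452} = 2 \cdot 15 \frac{1}{-11} + \frac{7}{1452} = 2 \cdot 15 \left(- \frac{1}{11}\right) + \frac{7}{1452} = - \frac{30}{11} + \frac{7}{1452} = - \frac{3953}{1452}$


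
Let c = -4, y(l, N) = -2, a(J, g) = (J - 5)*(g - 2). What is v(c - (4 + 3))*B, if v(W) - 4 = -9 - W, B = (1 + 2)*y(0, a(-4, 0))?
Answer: -36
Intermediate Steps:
a(J, g) = (-5 + J)*(-2 + g)
B = -6 (B = (1 + 2)*(-2) = 3*(-2) = -6)
v(W) = -5 - W (v(W) = 4 + (-9 - W) = -5 - W)
v(c - (4 + 3))*B = (-5 - (-4 - (4 + 3)))*(-6) = (-5 - (-4 - 1*7))*(-6) = (-5 - (-4 - 7))*(-6) = (-5 - 1*(-11))*(-6) = (-5 + 11)*(-6) = 6*(-6) = -36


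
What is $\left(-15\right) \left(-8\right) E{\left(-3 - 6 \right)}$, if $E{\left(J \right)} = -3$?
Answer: $-360$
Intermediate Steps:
$\left(-15\right) \left(-8\right) E{\left(-3 - 6 \right)} = \left(-15\right) \left(-8\right) \left(-3\right) = 120 \left(-3\right) = -360$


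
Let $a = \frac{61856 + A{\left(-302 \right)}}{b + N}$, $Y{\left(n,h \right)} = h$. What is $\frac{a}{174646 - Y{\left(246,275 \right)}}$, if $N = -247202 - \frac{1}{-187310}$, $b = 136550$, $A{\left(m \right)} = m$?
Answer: $- \frac{11529679740}{3614052774596149} \approx -3.1902 \cdot 10^{-6}$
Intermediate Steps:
$N = - \frac{46303406619}{187310}$ ($N = -247202 - - \frac{1}{187310} = -247202 + \frac{1}{187310} = - \frac{46303406619}{187310} \approx -2.472 \cdot 10^{5}$)
$a = - \frac{11529679740}{20726226119}$ ($a = \frac{61856 - 302}{136550 - \frac{46303406619}{187310}} = \frac{61554}{- \frac{20726226119}{187310}} = 61554 \left(- \frac{187310}{20726226119}\right) = - \frac{11529679740}{20726226119} \approx -0.55628$)
$\frac{a}{174646 - Y{\left(246,275 \right)}} = - \frac{11529679740}{20726226119 \left(174646 - 275\right)} = - \frac{11529679740}{20726226119 \cdot 174371} = \left(- \frac{11529679740}{20726226119}\right) \frac{1}{174371} = - \frac{11529679740}{3614052774596149}$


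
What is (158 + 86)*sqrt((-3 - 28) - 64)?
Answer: 244*I*sqrt(95) ≈ 2378.2*I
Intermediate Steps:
(158 + 86)*sqrt((-3 - 28) - 64) = 244*sqrt(-31 - 64) = 244*sqrt(-95) = 244*(I*sqrt(95)) = 244*I*sqrt(95)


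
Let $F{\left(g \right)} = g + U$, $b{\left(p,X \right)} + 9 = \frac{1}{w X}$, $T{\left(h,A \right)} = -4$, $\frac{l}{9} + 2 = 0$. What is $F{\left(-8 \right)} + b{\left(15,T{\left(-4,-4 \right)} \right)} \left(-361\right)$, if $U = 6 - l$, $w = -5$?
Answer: $\frac{64939}{20} \approx 3246.9$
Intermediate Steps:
$l = -18$ ($l = -18 + 9 \cdot 0 = -18 + 0 = -18$)
$U = 24$ ($U = 6 - -18 = 6 + 18 = 24$)
$b{\left(p,X \right)} = -9 - \frac{1}{5 X}$ ($b{\left(p,X \right)} = -9 + \frac{1}{\left(-5\right) X} = -9 - \frac{1}{5 X}$)
$F{\left(g \right)} = 24 + g$ ($F{\left(g \right)} = g + 24 = 24 + g$)
$F{\left(-8 \right)} + b{\left(15,T{\left(-4,-4 \right)} \right)} \left(-361\right) = \left(24 - 8\right) + \left(-9 - \frac{1}{5 \left(-4\right)}\right) \left(-361\right) = 16 + \left(-9 - - \frac{1}{20}\right) \left(-361\right) = 16 + \left(-9 + \frac{1}{20}\right) \left(-361\right) = 16 - - \frac{64619}{20} = 16 + \frac{64619}{20} = \frac{64939}{20}$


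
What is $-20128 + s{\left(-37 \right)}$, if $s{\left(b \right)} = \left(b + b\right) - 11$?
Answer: $-20213$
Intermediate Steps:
$s{\left(b \right)} = -11 + 2 b$ ($s{\left(b \right)} = 2 b - 11 = -11 + 2 b$)
$-20128 + s{\left(-37 \right)} = -20128 + \left(-11 + 2 \left(-37\right)\right) = -20128 - 85 = -20213$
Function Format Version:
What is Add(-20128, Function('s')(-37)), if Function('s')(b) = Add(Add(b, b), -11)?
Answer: -20213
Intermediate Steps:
Function('s')(b) = Add(-11, Mul(2, b)) (Function('s')(b) = Add(Mul(2, b), -11) = Add(-11, Mul(2, b)))
Add(-20128, Function('s')(-37)) = Add(-20128, Add(-11, Mul(2, -37))) = Add(-20128, Add(-11, -74)) = Add(-20128, -85) = -20213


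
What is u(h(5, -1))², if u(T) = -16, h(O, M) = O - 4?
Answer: 256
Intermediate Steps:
h(O, M) = -4 + O
u(h(5, -1))² = (-16)² = 256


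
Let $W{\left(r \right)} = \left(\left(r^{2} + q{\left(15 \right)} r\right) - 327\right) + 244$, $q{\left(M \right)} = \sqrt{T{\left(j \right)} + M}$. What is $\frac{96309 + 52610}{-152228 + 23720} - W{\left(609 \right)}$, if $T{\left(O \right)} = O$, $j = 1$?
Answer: $- \frac{47963703791}{128508} \approx -3.7324 \cdot 10^{5}$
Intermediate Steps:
$q{\left(M \right)} = \sqrt{1 + M}$
$W{\left(r \right)} = -83 + r^{2} + 4 r$ ($W{\left(r \right)} = \left(\left(r^{2} + \sqrt{1 + 15} r\right) - 327\right) + 244 = \left(\left(r^{2} + \sqrt{16} r\right) - 327\right) + 244 = \left(\left(r^{2} + 4 r\right) - 327\right) + 244 = \left(-327 + r^{2} + 4 r\right) + 244 = -83 + r^{2} + 4 r$)
$\frac{96309 + 52610}{-152228 + 23720} - W{\left(609 \right)} = \frac{96309 + 52610}{-152228 + 23720} - \left(-83 + 609^{2} + 4 \cdot 609\right) = \frac{148919}{-128508} - \left(-83 + 370881 + 2436\right) = 148919 \left(- \frac{1}{128508}\right) - 373234 = - \frac{148919}{128508} - 373234 = - \frac{47963703791}{128508}$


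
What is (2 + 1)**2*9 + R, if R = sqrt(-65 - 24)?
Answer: 81 + I*sqrt(89) ≈ 81.0 + 9.434*I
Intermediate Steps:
R = I*sqrt(89) (R = sqrt(-89) = I*sqrt(89) ≈ 9.434*I)
(2 + 1)**2*9 + R = (2 + 1)**2*9 + I*sqrt(89) = 3**2*9 + I*sqrt(89) = 9*9 + I*sqrt(89) = 81 + I*sqrt(89)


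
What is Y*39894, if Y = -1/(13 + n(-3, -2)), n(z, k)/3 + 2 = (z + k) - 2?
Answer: 19947/7 ≈ 2849.6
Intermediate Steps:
n(z, k) = -12 + 3*k + 3*z (n(z, k) = -6 + 3*((z + k) - 2) = -6 + 3*((k + z) - 2) = -6 + 3*(-2 + k + z) = -6 + (-6 + 3*k + 3*z) = -12 + 3*k + 3*z)
Y = 1/14 (Y = -1/(13 + (-12 + 3*(-2) + 3*(-3))) = -1/(13 + (-12 - 6 - 9)) = -1/(13 - 27) = -1/(-14) = -1*(-1/14) = 1/14 ≈ 0.071429)
Y*39894 = (1/14)*39894 = 19947/7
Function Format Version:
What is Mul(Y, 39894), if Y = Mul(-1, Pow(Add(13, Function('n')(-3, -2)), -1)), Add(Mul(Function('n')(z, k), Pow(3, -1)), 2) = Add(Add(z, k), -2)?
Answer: Rational(19947, 7) ≈ 2849.6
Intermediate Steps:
Function('n')(z, k) = Add(-12, Mul(3, k), Mul(3, z)) (Function('n')(z, k) = Add(-6, Mul(3, Add(Add(z, k), -2))) = Add(-6, Mul(3, Add(Add(k, z), -2))) = Add(-6, Mul(3, Add(-2, k, z))) = Add(-6, Add(-6, Mul(3, k), Mul(3, z))) = Add(-12, Mul(3, k), Mul(3, z)))
Y = Rational(1, 14) (Y = Mul(-1, Pow(Add(13, Add(-12, Mul(3, -2), Mul(3, -3))), -1)) = Mul(-1, Pow(Add(13, Add(-12, -6, -9)), -1)) = Mul(-1, Pow(Add(13, -27), -1)) = Mul(-1, Pow(-14, -1)) = Mul(-1, Rational(-1, 14)) = Rational(1, 14) ≈ 0.071429)
Mul(Y, 39894) = Mul(Rational(1, 14), 39894) = Rational(19947, 7)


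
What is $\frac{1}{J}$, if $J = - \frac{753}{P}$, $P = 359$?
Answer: $- \frac{359}{753} \approx -0.47676$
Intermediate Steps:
$J = - \frac{753}{359} \approx -2.0975$
$\frac{1}{J} = \frac{1}{- \frac{753}{359}} = - \frac{359}{753}$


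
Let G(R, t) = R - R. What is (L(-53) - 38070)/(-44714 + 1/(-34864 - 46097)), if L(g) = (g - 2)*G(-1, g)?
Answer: 616437054/724018031 ≈ 0.85141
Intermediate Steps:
G(R, t) = 0
L(g) = 0 (L(g) = (g - 2)*0 = (-2 + g)*0 = 0)
(L(-53) - 38070)/(-44714 + 1/(-34864 - 46097)) = (0 - 38070)/(-44714 + 1/(-34864 - 46097)) = -38070/(-44714 + 1/(-80961)) = -38070/(-44714 - 1/80961) = -38070/(-3620090155/80961) = -38070*(-80961/3620090155) = 616437054/724018031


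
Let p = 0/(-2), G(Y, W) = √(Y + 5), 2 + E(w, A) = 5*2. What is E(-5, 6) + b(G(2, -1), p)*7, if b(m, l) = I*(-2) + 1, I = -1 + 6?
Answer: -55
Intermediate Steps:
E(w, A) = 8 (E(w, A) = -2 + 5*2 = -2 + 10 = 8)
I = 5
G(Y, W) = √(5 + Y)
p = 0 (p = 0*(-½) = 0)
b(m, l) = -9 (b(m, l) = 5*(-2) + 1 = -10 + 1 = -9)
E(-5, 6) + b(G(2, -1), p)*7 = 8 - 9*7 = 8 - 63 = -55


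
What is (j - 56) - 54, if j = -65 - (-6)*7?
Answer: -133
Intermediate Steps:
j = -23 (j = -65 - 1*(-42) = -65 + 42 = -23)
(j - 56) - 54 = (-23 - 56) - 54 = -79 - 54 = -133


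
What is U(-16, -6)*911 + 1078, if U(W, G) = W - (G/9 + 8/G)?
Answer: -11676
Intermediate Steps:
U(W, G) = W - 8/G - G/9 (U(W, G) = W - (G*(⅑) + 8/G) = W - (G/9 + 8/G) = W - (8/G + G/9) = W + (-8/G - G/9) = W - 8/G - G/9)
U(-16, -6)*911 + 1078 = (-16 - 8/(-6) - ⅑*(-6))*911 + 1078 = (-16 - 8*(-⅙) + ⅔)*911 + 1078 = (-16 + 4/3 + ⅔)*911 + 1078 = -14*911 + 1078 = -12754 + 1078 = -11676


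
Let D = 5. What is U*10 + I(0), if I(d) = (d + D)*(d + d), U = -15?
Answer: -150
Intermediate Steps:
I(d) = 2*d*(5 + d) (I(d) = (d + 5)*(d + d) = (5 + d)*(2*d) = 2*d*(5 + d))
U*10 + I(0) = -15*10 + 2*0*(5 + 0) = -150 + 2*0*5 = -150 + 0 = -150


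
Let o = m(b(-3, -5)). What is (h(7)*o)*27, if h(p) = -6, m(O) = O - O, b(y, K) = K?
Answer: 0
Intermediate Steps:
m(O) = 0
o = 0
(h(7)*o)*27 = -6*0*27 = 0*27 = 0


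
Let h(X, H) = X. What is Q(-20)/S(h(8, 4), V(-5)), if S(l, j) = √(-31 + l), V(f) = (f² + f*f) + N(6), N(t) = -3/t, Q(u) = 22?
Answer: -22*I*√23/23 ≈ -4.5873*I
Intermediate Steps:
V(f) = -½ + 2*f² (V(f) = (f² + f*f) - 3/6 = (f² + f²) - 3*⅙ = 2*f² - ½ = -½ + 2*f²)
Q(-20)/S(h(8, 4), V(-5)) = 22/(√(-31 + 8)) = 22/(√(-23)) = 22/((I*√23)) = 22*(-I*√23/23) = -22*I*√23/23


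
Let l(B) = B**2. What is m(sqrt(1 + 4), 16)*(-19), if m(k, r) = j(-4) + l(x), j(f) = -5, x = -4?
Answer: -209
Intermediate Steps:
m(k, r) = 11 (m(k, r) = -5 + (-4)**2 = -5 + 16 = 11)
m(sqrt(1 + 4), 16)*(-19) = 11*(-19) = -209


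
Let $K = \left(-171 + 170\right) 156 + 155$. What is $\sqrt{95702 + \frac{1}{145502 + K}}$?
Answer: $\frac{3 \sqrt{225118123891467}}{145501} \approx 309.36$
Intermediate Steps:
$K = -1$ ($K = \left(-1\right) 156 + 155 = -156 + 155 = -1$)
$\sqrt{95702 + \frac{1}{145502 + K}} = \sqrt{95702 + \frac{1}{145502 - 1}} = \sqrt{95702 + \frac{1}{145501}} = \sqrt{\frac{13924736703}{145501}} = \frac{3 \sqrt{225118123891467}}{145501}$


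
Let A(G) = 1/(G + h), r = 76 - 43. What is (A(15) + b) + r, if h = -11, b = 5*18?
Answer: 493/4 ≈ 123.25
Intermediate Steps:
b = 90
r = 33
A(G) = 1/(-11 + G) (A(G) = 1/(G - 11) = 1/(-11 + G))
(A(15) + b) + r = (1/(-11 + 15) + 90) + 33 = (1/4 + 90) + 33 = 361/4 + 33 = 493/4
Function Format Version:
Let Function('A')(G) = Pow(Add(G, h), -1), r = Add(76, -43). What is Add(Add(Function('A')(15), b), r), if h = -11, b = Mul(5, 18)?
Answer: Rational(493, 4) ≈ 123.25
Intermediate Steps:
b = 90
r = 33
Function('A')(G) = Pow(Add(-11, G), -1) (Function('A')(G) = Pow(Add(G, -11), -1) = Pow(Add(-11, G), -1))
Add(Add(Function('A')(15), b), r) = Add(Add(Pow(Add(-11, 15), -1), 90), 33) = Add(Add(Pow(4, -1), 90), 33) = Add(Add(Rational(1, 4), 90), 33) = Add(Rational(361, 4), 33) = Rational(493, 4)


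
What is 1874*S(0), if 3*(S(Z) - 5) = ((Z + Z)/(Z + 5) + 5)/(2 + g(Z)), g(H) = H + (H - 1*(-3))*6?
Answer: 57157/6 ≈ 9526.2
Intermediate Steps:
g(H) = 18 + 7*H (g(H) = H + (H + 3)*6 = H + (3 + H)*6 = H + (18 + 6*H) = 18 + 7*H)
S(Z) = 5 + (5 + 2*Z/(5 + Z))/(3*(20 + 7*Z)) (S(Z) = 5 + (((Z + Z)/(Z + 5) + 5)/(2 + (18 + 7*Z)))/3 = 5 + (((2*Z)/(5 + Z) + 5)/(20 + 7*Z))/3 = 5 + ((2*Z/(5 + Z) + 5)/(20 + 7*Z))/3 = 5 + ((5 + 2*Z/(5 + Z))/(20 + 7*Z))/3 = 5 + (5 + 2*Z/(5 + Z))/(3*(20 + 7*Z)))
1874*S(0) = 1874*((1525 + 105*0² + 832*0)/(3*(100 + 7*0² + 55*0))) = 1874*((1525 + 105*0 + 0)/(3*(100 + 7*0 + 0))) = 1874*((1525 + 0 + 0)/(3*(100 + 0 + 0))) = 1874*((⅓)*1525/100) = 1874*((⅓)*(1/100)*1525) = 1874*(61/12) = 57157/6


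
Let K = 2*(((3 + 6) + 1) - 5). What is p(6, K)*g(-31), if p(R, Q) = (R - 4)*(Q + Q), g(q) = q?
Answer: -1240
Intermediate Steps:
K = 10 (K = 2*((9 + 1) - 5) = 2*(10 - 5) = 2*5 = 10)
p(R, Q) = 2*Q*(-4 + R) (p(R, Q) = (-4 + R)*(2*Q) = 2*Q*(-4 + R))
p(6, K)*g(-31) = (2*10*(-4 + 6))*(-31) = (2*10*2)*(-31) = 40*(-31) = -1240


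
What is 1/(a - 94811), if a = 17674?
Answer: -1/77137 ≈ -1.2964e-5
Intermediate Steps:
1/(a - 94811) = 1/(17674 - 94811) = 1/(-77137) = -1/77137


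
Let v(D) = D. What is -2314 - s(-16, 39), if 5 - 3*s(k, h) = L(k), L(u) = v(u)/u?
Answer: -6946/3 ≈ -2315.3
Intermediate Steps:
L(u) = 1 (L(u) = u/u = 1)
s(k, h) = 4/3 (s(k, h) = 5/3 - ⅓*1 = 5/3 - ⅓ = 4/3)
-2314 - s(-16, 39) = -2314 - 1*4/3 = -2314 - 4/3 = -6946/3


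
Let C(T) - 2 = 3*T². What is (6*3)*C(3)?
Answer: 522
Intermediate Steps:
C(T) = 2 + 3*T²
(6*3)*C(3) = (6*3)*(2 + 3*3²) = 18*(2 + 3*9) = 18*(2 + 27) = 18*29 = 522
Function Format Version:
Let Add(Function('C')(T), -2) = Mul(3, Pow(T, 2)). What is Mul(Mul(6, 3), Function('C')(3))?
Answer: 522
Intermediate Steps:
Function('C')(T) = Add(2, Mul(3, Pow(T, 2)))
Mul(Mul(6, 3), Function('C')(3)) = Mul(Mul(6, 3), Add(2, Mul(3, Pow(3, 2)))) = Mul(18, Add(2, Mul(3, 9))) = Mul(18, Add(2, 27)) = Mul(18, 29) = 522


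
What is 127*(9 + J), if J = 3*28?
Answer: 11811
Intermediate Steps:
J = 84
127*(9 + J) = 127*(9 + 84) = 127*93 = 11811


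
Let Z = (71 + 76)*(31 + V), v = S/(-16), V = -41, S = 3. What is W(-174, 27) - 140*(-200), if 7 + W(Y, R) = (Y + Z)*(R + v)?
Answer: -64347/4 ≈ -16087.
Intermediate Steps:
v = -3/16 (v = 3/(-16) = 3*(-1/16) = -3/16 ≈ -0.18750)
Z = -1470 (Z = (71 + 76)*(31 - 41) = 147*(-10) = -1470)
W(Y, R) = -7 + (-1470 + Y)*(-3/16 + R) (W(Y, R) = -7 + (Y - 1470)*(R - 3/16) = -7 + (-1470 + Y)*(-3/16 + R))
W(-174, 27) - 140*(-200) = (2149/8 - 1470*27 - 3/16*(-174) + 27*(-174)) - 140*(-200) = (2149/8 - 39690 + 261/8 - 4698) - 1*(-28000) = -176347/4 + 28000 = -64347/4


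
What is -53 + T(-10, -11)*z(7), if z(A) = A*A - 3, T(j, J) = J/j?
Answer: -12/5 ≈ -2.4000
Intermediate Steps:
z(A) = -3 + A**2 (z(A) = A**2 - 3 = -3 + A**2)
-53 + T(-10, -11)*z(7) = -53 + (-11/(-10))*(-3 + 7**2) = -53 + (-11*(-1/10))*(-3 + 49) = -53 + (11/10)*46 = -53 + 253/5 = -12/5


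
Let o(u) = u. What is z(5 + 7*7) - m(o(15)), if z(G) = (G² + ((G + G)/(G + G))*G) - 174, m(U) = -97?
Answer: 2893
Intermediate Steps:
z(G) = -174 + G + G² (z(G) = (G² + ((2*G)/((2*G)))*G) - 174 = (G² + ((2*G)*(1/(2*G)))*G) - 174 = (G² + 1*G) - 174 = (G² + G) - 174 = (G + G²) - 174 = -174 + G + G²)
z(5 + 7*7) - m(o(15)) = (-174 + (5 + 7*7) + (5 + 7*7)²) - 1*(-97) = (-174 + (5 + 49) + (5 + 49)²) + 97 = (-174 + 54 + 54²) + 97 = (-174 + 54 + 2916) + 97 = 2796 + 97 = 2893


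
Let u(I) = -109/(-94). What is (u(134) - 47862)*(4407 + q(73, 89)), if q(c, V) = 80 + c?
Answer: -10257535320/47 ≈ -2.1825e+8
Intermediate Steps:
u(I) = 109/94 (u(I) = -109*(-1/94) = 109/94)
(u(134) - 47862)*(4407 + q(73, 89)) = (109/94 - 47862)*(4407 + (80 + 73)) = -4498919*(4407 + 153)/94 = -4498919/94*4560 = -10257535320/47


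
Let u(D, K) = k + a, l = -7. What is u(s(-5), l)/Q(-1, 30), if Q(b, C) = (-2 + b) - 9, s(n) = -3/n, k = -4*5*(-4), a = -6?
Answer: -37/6 ≈ -6.1667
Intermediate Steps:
k = 80 (k = -20*(-4) = 80)
u(D, K) = 74 (u(D, K) = 80 - 6 = 74)
Q(b, C) = -11 + b
u(s(-5), l)/Q(-1, 30) = 74/(-11 - 1) = 74/(-12) = 74*(-1/12) = -37/6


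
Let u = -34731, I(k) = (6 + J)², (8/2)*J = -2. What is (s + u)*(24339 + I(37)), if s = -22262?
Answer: -5555506661/4 ≈ -1.3889e+9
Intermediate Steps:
J = -½ (J = (¼)*(-2) = -½ ≈ -0.50000)
I(k) = 121/4 (I(k) = (6 - ½)² = (11/2)² = 121/4)
(s + u)*(24339 + I(37)) = (-22262 - 34731)*(24339 + 121/4) = -56993*97477/4 = -5555506661/4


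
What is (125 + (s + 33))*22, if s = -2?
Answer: 3432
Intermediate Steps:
(125 + (s + 33))*22 = (125 + (-2 + 33))*22 = (125 + 31)*22 = 156*22 = 3432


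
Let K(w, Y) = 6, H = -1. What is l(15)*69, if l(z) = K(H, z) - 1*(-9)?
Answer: 1035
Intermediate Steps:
l(z) = 15 (l(z) = 6 - 1*(-9) = 6 + 9 = 15)
l(15)*69 = 15*69 = 1035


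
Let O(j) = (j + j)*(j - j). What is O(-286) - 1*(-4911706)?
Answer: 4911706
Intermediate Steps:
O(j) = 0 (O(j) = (2*j)*0 = 0)
O(-286) - 1*(-4911706) = 0 - 1*(-4911706) = 0 + 4911706 = 4911706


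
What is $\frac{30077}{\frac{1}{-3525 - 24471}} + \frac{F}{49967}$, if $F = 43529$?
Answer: $- \frac{1450827495815}{1723} \approx -8.4204 \cdot 10^{8}$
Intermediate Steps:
$\frac{30077}{\frac{1}{-3525 - 24471}} + \frac{F}{49967} = \frac{30077}{\frac{1}{-3525 - 24471}} + \frac{43529}{49967} = \frac{30077}{\frac{1}{-27996}} + 43529 \cdot \frac{1}{49967} = \frac{30077}{- \frac{1}{27996}} + \frac{1501}{1723} = 30077 \left(-27996\right) + \frac{1501}{1723} = -842035692 + \frac{1501}{1723} = - \frac{1450827495815}{1723}$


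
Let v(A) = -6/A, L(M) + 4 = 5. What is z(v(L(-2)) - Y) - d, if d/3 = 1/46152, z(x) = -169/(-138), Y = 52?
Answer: 144431/117944 ≈ 1.2246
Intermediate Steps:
L(M) = 1 (L(M) = -4 + 5 = 1)
z(x) = 169/138 (z(x) = -169*(-1/138) = 169/138)
d = 1/15384 (d = 3/46152 = 3*(1/46152) = 1/15384 ≈ 6.5003e-5)
z(v(L(-2)) - Y) - d = 169/138 - 1*1/15384 = 169/138 - 1/15384 = 144431/117944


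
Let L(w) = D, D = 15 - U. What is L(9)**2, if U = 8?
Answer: 49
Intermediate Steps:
D = 7 (D = 15 - 1*8 = 15 - 8 = 7)
L(w) = 7
L(9)**2 = 7**2 = 49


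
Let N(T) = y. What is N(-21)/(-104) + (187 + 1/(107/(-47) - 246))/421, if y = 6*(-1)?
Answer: 128204859/255457748 ≈ 0.50186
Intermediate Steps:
y = -6
N(T) = -6
N(-21)/(-104) + (187 + 1/(107/(-47) - 246))/421 = -6/(-104) + (187 + 1/(107/(-47) - 246))/421 = -6*(-1/104) + (187 + 1/(107*(-1/47) - 246))*(1/421) = 3/52 + (187 + 1/(-107/47 - 246))*(1/421) = 3/52 + (187 + 1/(-11669/47))*(1/421) = 3/52 + (187 - 47/11669)*(1/421) = 3/52 + (2182056/11669)*(1/421) = 3/52 + 2182056/4912649 = 128204859/255457748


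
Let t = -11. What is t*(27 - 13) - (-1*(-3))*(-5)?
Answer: -139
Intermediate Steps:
t*(27 - 13) - (-1*(-3))*(-5) = -11*(27 - 13) - (-1*(-3))*(-5) = -11*14 - 3*(-5) = -154 - 1*(-15) = -154 + 15 = -139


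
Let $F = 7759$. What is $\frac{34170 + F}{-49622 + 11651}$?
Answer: $- \frac{41929}{37971} \approx -1.1042$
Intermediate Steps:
$\frac{34170 + F}{-49622 + 11651} = \frac{34170 + 7759}{-49622 + 11651} = \frac{41929}{-37971} = 41929 \left(- \frac{1}{37971}\right) = - \frac{41929}{37971}$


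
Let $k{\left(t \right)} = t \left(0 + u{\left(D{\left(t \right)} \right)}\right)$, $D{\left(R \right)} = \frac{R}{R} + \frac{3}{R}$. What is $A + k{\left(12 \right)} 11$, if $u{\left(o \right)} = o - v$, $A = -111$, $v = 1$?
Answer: $-78$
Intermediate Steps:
$D{\left(R \right)} = 1 + \frac{3}{R}$
$u{\left(o \right)} = -1 + o$ ($u{\left(o \right)} = o - 1 = -1 + o$)
$k{\left(t \right)} = t \left(-1 + \frac{3 + t}{t}\right)$ ($k{\left(t \right)} = t \left(0 - \left(1 - \frac{3 + t}{t}\right)\right) = t \left(-1 + \frac{3 + t}{t}\right)$)
$A + k{\left(12 \right)} 11 = -111 + 3 \cdot 11 = -111 + 33 = -78$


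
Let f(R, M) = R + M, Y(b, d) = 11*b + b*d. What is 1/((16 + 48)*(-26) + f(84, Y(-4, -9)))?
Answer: -1/1588 ≈ -0.00062972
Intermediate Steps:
f(R, M) = M + R
1/((16 + 48)*(-26) + f(84, Y(-4, -9))) = 1/((16 + 48)*(-26) + (-4*(11 - 9) + 84)) = 1/(64*(-26) + (-4*2 + 84)) = 1/(-1664 + (-8 + 84)) = 1/(-1664 + 76) = 1/(-1588) = -1/1588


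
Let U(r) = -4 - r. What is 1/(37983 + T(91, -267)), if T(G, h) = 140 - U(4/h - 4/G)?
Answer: 24297/926370287 ≈ 2.6228e-5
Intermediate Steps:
T(G, h) = 144 - 4/G + 4/h (T(G, h) = 140 - (-4 - (4/h - 4/G)) = 140 - (-4 - (-4/G + 4/h)) = 140 - (-4 + (-4/h + 4/G)) = 140 - (-4 - 4/h + 4/G) = 140 + (4 - 4/G + 4/h) = 144 - 4/G + 4/h)
1/(37983 + T(91, -267)) = 1/(37983 + (144 - 4/91 + 4/(-267))) = 1/(37983 + (144 - 4*1/91 + 4*(-1/267))) = 1/(37983 + (144 - 4/91 - 4/267)) = 1/(37983 + 3497336/24297) = 1/(926370287/24297) = 24297/926370287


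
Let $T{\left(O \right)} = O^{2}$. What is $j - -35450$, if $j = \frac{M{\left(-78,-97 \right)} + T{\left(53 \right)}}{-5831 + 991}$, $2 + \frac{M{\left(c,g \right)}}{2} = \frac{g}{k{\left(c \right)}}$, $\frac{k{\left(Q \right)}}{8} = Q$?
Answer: $\frac{53531460743}{1510080} \approx 35449.0$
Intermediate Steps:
$k{\left(Q \right)} = 8 Q$
$M{\left(c,g \right)} = -4 + \frac{g}{4 c}$ ($M{\left(c,g \right)} = -4 + 2 \frac{g}{8 c} = -4 + \frac{g}{4 c}$)
$j = - \frac{875257}{1510080}$ ($j = \frac{\left(-4 + \frac{1}{4} \left(-97\right) \frac{1}{-78}\right) + 53^{2}}{-5831 + 991} = \frac{\left(-4 + \frac{1}{4} \left(-97\right) \left(- \frac{1}{78}\right)\right) + 2809}{-4840} = \left(\left(-4 + \frac{97}{312}\right) + 2809\right) \left(- \frac{1}{4840}\right) = \left(- \frac{1151}{312} + 2809\right) \left(- \frac{1}{4840}\right) = \frac{875257}{312} \left(- \frac{1}{4840}\right) = - \frac{875257}{1510080} \approx -0.57961$)
$j - -35450 = - \frac{875257}{1510080} - -35450 = - \frac{875257}{1510080} + 35450 = \frac{53531460743}{1510080}$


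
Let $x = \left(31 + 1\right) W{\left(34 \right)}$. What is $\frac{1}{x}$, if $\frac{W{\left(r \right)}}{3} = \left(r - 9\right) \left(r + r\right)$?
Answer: $\frac{1}{163200} \approx 6.1274 \cdot 10^{-6}$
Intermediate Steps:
$W{\left(r \right)} = 6 r \left(-9 + r\right)$ ($W{\left(r \right)} = 3 \left(r - 9\right) \left(r + r\right) = 3 \left(-9 + r\right) 2 r = 3 \cdot 2 r \left(-9 + r\right) = 6 r \left(-9 + r\right)$)
$x = 163200$ ($x = \left(31 + 1\right) 6 \cdot 34 \left(-9 + 34\right) = 32 \cdot 6 \cdot 34 \cdot 25 = 32 \cdot 5100 = 163200$)
$\frac{1}{x} = \frac{1}{163200}$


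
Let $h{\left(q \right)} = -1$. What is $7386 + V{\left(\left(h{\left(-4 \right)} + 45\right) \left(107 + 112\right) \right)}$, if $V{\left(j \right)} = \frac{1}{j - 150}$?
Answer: $\frac{70063597}{9486} \approx 7386.0$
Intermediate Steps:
$V{\left(j \right)} = \frac{1}{-150 + j}$
$7386 + V{\left(\left(h{\left(-4 \right)} + 45\right) \left(107 + 112\right) \right)} = 7386 + \frac{1}{-150 + \left(-1 + 45\right) \left(107 + 112\right)} = 7386 + \frac{1}{-150 + 44 \cdot 219} = 7386 + \frac{1}{-150 + 9636} = 7386 + \frac{1}{9486} = \frac{70063597}{9486}$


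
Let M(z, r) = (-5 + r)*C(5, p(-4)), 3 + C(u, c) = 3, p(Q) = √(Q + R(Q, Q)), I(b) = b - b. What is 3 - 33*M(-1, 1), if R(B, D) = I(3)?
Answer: 3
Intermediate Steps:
I(b) = 0
R(B, D) = 0
p(Q) = √Q (p(Q) = √(Q + 0) = √Q)
C(u, c) = 0 (C(u, c) = -3 + 3 = 0)
M(z, r) = 0 (M(z, r) = (-5 + r)*0 = 0)
3 - 33*M(-1, 1) = 3 - 33*0 = 3 + 0 = 3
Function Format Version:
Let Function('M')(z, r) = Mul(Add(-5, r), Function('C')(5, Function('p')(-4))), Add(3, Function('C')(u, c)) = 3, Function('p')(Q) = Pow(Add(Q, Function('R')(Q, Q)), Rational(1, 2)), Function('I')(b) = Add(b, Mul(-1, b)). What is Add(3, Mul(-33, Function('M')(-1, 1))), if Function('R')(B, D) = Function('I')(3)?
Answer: 3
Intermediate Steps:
Function('I')(b) = 0
Function('R')(B, D) = 0
Function('p')(Q) = Pow(Q, Rational(1, 2)) (Function('p')(Q) = Pow(Add(Q, 0), Rational(1, 2)) = Pow(Q, Rational(1, 2)))
Function('C')(u, c) = 0 (Function('C')(u, c) = Add(-3, 3) = 0)
Function('M')(z, r) = 0 (Function('M')(z, r) = Mul(Add(-5, r), 0) = 0)
Add(3, Mul(-33, Function('M')(-1, 1))) = Add(3, Mul(-33, 0)) = Add(3, 0) = 3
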